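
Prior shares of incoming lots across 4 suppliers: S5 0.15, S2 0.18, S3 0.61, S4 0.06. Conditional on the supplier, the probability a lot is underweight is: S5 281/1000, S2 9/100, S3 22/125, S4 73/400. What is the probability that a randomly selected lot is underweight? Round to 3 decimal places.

Compute prior × likelihood for every hypothesis:
  S5: 0.15 × 0.281 = 0.04215
  S2: 0.18 × 0.09 = 0.0162
  S3: 0.61 × 0.176 = 0.10736
  S4: 0.06 × 0.1825 = 0.01095
P(underweight) = 0.04215 + 0.0162 + 0.10736 + 0.01095 = 0.17666 → 0.177.

0.177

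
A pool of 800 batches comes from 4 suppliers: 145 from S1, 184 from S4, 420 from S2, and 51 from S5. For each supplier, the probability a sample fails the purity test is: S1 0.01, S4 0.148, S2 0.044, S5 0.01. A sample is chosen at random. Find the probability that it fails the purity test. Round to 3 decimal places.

Prior × likelihood for each hypothesis:
  S1: 0.18125 × 0.01 = 0.0018125
  S4: 0.23 × 0.148 = 0.03404
  S2: 0.525 × 0.044 = 0.0231
  S5: 0.06375 × 0.01 = 0.0006375
P(off-spec) = 0.0018125 + 0.03404 + 0.0231 + 0.0006375 = 0.05959 → 0.060.

0.060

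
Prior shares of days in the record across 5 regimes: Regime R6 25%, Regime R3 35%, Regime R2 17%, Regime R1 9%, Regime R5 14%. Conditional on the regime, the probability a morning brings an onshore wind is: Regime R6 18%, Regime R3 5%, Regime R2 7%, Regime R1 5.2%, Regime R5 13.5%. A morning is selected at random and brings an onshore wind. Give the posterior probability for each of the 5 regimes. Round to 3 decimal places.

By Bayes' rule, posterior ∝ prior × likelihood:
  Regime R6: 0.25 × 0.18 = 0.045
  Regime R3: 0.35 × 0.05 = 0.0175
  Regime R2: 0.17 × 0.07 = 0.0119
  Regime R1: 0.09 × 0.052 = 0.00468
  Regime R5: 0.14 × 0.135 = 0.0189
Total = 0.09798.
P(Regime R6 | onshore) = 0.045/0.09798 ≈ 0.459
P(Regime R3 | onshore) = 0.0175/0.09798 ≈ 0.179
P(Regime R2 | onshore) = 0.0119/0.09798 ≈ 0.121
P(Regime R1 | onshore) = 0.00468/0.09798 ≈ 0.048
P(Regime R5 | onshore) = 0.0189/0.09798 ≈ 0.193

Regime R6 0.459, Regime R3 0.179, Regime R2 0.121, Regime R1 0.048, Regime R5 0.193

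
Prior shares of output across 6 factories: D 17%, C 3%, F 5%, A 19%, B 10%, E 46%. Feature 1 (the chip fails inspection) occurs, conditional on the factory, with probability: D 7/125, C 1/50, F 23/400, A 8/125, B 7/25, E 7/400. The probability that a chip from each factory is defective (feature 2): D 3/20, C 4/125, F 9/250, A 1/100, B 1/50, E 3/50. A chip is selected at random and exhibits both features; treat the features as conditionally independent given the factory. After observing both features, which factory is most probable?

By Bayes' rule, posterior ∝ prior × likelihood:
  D: 0.17 × 0.056 × 0.15 = 0.001428
  C: 0.03 × 0.02 × 0.032 = 0.0000192
  F: 0.05 × 0.0575 × 0.036 = 0.0001035
  A: 0.19 × 0.064 × 0.01 = 0.0001216
  B: 0.1 × 0.28 × 0.02 = 0.00056
  E: 0.46 × 0.0175 × 0.06 = 0.000483
Sum = 0.0027153.
Largest term belongs to D, so D is most probable.

D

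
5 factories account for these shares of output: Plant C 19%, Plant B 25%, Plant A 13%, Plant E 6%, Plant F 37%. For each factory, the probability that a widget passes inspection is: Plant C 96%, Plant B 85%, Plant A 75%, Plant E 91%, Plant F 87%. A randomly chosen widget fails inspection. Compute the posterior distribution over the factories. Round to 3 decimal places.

Plant C 0.058, Plant B 0.286, Plant A 0.248, Plant E 0.041, Plant F 0.367

Taking complements, P(nonconforming | each) = Plant C 0.04, Plant B 0.15, Plant A 0.25, Plant E 0.09, Plant F 0.13.
By Bayes' rule, posterior ∝ prior × likelihood:
  Plant C: 0.19 × 0.04 = 0.0076
  Plant B: 0.25 × 0.15 = 0.0375
  Plant A: 0.13 × 0.25 = 0.0325
  Plant E: 0.06 × 0.09 = 0.0054
  Plant F: 0.37 × 0.13 = 0.0481
Normalizing constant = 0.1311.
P(Plant C | nonconforming) = 0.0076/0.1311 ≈ 0.058
P(Plant B | nonconforming) = 0.0375/0.1311 ≈ 0.286
P(Plant A | nonconforming) = 0.0325/0.1311 ≈ 0.248
P(Plant E | nonconforming) = 0.0054/0.1311 ≈ 0.041
P(Plant F | nonconforming) = 0.0481/0.1311 ≈ 0.367
(Check: 0.058+0.286+0.248+0.041+0.367 = 1.000.)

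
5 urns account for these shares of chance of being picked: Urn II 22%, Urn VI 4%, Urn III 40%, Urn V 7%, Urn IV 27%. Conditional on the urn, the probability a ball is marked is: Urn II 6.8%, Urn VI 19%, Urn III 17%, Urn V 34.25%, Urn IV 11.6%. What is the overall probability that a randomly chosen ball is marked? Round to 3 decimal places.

0.146

Compute prior × likelihood for every hypothesis:
  Urn II: 0.22 × 0.068 = 0.01496
  Urn VI: 0.04 × 0.19 = 0.0076
  Urn III: 0.4 × 0.17 = 0.068
  Urn V: 0.07 × 0.3425 = 0.023975
  Urn IV: 0.27 × 0.116 = 0.03132
P(marked) = 0.01496 + 0.0076 + 0.068 + 0.023975 + 0.03132 = 0.145855 → 0.146.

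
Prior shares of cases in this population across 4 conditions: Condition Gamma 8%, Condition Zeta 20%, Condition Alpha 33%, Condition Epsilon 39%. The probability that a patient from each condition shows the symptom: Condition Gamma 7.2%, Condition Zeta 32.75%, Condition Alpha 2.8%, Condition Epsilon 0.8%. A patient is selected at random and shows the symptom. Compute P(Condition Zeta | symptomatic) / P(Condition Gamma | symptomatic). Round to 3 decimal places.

11.372

Prior × likelihood for each hypothesis:
  Condition Gamma: 0.08 × 0.072 = 0.00576
  Condition Zeta: 0.2 × 0.3275 = 0.0655
  Condition Alpha: 0.33 × 0.028 = 0.00924
  Condition Epsilon: 0.39 × 0.008 = 0.00312
Normalizing constant = 0.08362.
The ratio is 0.0655 / 0.00576 (the normalizer cancels) = 11.372.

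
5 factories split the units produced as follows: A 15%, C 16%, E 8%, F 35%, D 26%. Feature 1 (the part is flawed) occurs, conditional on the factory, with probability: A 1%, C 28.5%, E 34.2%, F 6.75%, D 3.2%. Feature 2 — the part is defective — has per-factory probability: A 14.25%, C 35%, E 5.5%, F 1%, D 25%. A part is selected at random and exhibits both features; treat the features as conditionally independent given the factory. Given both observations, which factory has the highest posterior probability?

Prior × likelihood for each hypothesis:
  A: 0.15 × 0.01 × 0.1425 = 0.00021375
  C: 0.16 × 0.285 × 0.35 = 0.01596
  E: 0.08 × 0.342 × 0.055 = 0.0015048
  F: 0.35 × 0.0675 × 0.01 = 0.00023625
  D: 0.26 × 0.032 × 0.25 = 0.00208
Sum = 0.0199948.
Largest term belongs to C, so C is most probable.

C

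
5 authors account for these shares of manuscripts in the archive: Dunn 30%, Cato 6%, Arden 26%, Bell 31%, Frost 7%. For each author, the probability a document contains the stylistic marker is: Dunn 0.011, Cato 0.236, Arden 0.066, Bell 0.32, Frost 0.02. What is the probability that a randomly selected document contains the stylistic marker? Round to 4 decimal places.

Prior × likelihood for each hypothesis:
  Dunn: 0.3 × 0.011 = 0.0033
  Cato: 0.06 × 0.236 = 0.01416
  Arden: 0.26 × 0.066 = 0.01716
  Bell: 0.31 × 0.32 = 0.0992
  Frost: 0.07 × 0.02 = 0.0014
P(marker) = 0.0033 + 0.01416 + 0.01716 + 0.0992 + 0.0014 = 0.13522 → 0.1352.

0.1352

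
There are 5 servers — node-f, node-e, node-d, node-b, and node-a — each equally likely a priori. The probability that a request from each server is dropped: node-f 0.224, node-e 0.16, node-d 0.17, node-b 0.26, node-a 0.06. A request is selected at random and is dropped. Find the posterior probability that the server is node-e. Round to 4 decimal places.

0.1831

Since the prior is uniform, the posterior is proportional to the likelihood:
  node-f: 0.224
  node-e: 0.16
  node-d: 0.17
  node-b: 0.26
  node-a: 0.06
Normalizing constant = 0.874.
P(node-e | evidence) = 0.16 / 0.874 ≈ 0.1831.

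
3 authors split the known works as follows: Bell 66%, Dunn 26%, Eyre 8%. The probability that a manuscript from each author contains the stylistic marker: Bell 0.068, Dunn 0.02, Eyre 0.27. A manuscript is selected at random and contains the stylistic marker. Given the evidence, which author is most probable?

Bell

Prior × likelihood for each hypothesis:
  Bell: 0.66 × 0.068 = 0.04488
  Dunn: 0.26 × 0.02 = 0.0052
  Eyre: 0.08 × 0.27 = 0.0216
Total = 0.07168.
Largest term belongs to Bell, so Bell is most probable.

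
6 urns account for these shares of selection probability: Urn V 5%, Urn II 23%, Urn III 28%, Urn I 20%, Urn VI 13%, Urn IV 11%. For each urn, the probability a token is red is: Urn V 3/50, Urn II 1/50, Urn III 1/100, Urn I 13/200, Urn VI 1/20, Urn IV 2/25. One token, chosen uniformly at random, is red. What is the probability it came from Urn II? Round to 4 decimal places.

Unnormalized posteriors (prior × likelihood):
  Urn V: 0.05 × 0.06 = 0.003
  Urn II: 0.23 × 0.02 = 0.0046
  Urn III: 0.28 × 0.01 = 0.0028
  Urn I: 0.2 × 0.065 = 0.013
  Urn VI: 0.13 × 0.05 = 0.0065
  Urn IV: 0.11 × 0.08 = 0.0088
Sum = 0.0387.
P(Urn II | evidence) = 0.0046 / 0.0387 ≈ 0.1189.

0.1189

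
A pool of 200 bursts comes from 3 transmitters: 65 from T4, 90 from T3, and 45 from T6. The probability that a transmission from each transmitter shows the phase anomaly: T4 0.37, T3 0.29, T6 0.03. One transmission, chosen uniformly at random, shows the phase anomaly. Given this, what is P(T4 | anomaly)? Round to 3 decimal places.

0.467

By Bayes' rule, posterior ∝ prior × likelihood:
  T4: 0.325 × 0.37 = 0.12025
  T3: 0.45 × 0.29 = 0.1305
  T6: 0.225 × 0.03 = 0.00675
Total = 0.2575.
P(T4 | evidence) = 0.12025 / 0.2575 ≈ 0.467.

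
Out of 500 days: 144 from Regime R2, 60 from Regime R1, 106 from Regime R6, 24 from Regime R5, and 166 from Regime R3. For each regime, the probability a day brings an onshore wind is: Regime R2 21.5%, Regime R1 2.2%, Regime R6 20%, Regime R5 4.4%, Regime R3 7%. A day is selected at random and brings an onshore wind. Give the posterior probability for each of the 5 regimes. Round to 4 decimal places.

Regime R2 0.4680, Regime R1 0.0200, Regime R6 0.3205, Regime R5 0.0160, Regime R3 0.1756

Compute prior × likelihood for every hypothesis:
  Regime R2: 0.288 × 0.215 = 0.06192
  Regime R1: 0.12 × 0.022 = 0.00264
  Regime R6: 0.212 × 0.2 = 0.0424
  Regime R5: 0.048 × 0.044 = 0.002112
  Regime R3: 0.332 × 0.07 = 0.02324
Total = 0.132312.
P(Regime R2 | onshore) = 0.06192/0.132312 ≈ 0.4680
P(Regime R1 | onshore) = 0.00264/0.132312 ≈ 0.0200
P(Regime R6 | onshore) = 0.0424/0.132312 ≈ 0.3205
P(Regime R5 | onshore) = 0.002112/0.132312 ≈ 0.0160
P(Regime R3 | onshore) = 0.02324/0.132312 ≈ 0.1756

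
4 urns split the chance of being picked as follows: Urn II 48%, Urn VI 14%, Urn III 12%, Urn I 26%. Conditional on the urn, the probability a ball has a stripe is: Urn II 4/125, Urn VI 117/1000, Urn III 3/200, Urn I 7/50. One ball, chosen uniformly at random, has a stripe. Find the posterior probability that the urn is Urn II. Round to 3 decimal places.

Prior × likelihood for each hypothesis:
  Urn II: 0.48 × 0.032 = 0.01536
  Urn VI: 0.14 × 0.117 = 0.01638
  Urn III: 0.12 × 0.015 = 0.0018
  Urn I: 0.26 × 0.14 = 0.0364
Total = 0.06994.
P(Urn II | evidence) = 0.01536 / 0.06994 ≈ 0.220.

0.220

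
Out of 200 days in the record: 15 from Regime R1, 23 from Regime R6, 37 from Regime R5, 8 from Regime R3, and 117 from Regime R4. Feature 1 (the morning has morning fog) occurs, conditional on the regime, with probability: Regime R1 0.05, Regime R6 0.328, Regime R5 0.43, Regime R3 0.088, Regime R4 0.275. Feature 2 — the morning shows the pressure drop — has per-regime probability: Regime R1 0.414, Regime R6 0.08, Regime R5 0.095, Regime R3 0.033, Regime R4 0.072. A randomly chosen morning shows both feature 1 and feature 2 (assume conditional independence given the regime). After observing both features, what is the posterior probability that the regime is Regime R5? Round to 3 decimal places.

0.317

By Bayes' rule, posterior ∝ prior × likelihood:
  Regime R1: 0.075 × 0.05 × 0.414 = 0.0015525
  Regime R6: 0.115 × 0.328 × 0.08 = 0.0030176
  Regime R5: 0.185 × 0.43 × 0.095 = 0.00755725
  Regime R3: 0.04 × 0.088 × 0.033 = 0.00011616
  Regime R4: 0.585 × 0.275 × 0.072 = 0.011583
Total = 0.02382651.
P(Regime R5 | evidence) = 0.00755725 / 0.02382651 ≈ 0.317.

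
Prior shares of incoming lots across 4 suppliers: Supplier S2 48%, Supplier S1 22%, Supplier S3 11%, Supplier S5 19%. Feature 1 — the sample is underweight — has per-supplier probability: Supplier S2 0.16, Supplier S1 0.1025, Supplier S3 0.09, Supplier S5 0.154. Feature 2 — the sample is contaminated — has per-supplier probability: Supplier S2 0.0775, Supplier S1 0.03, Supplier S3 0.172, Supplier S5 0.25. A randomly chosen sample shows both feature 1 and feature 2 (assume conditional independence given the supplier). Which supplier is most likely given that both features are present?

Unnormalized posteriors (prior × likelihood):
  Supplier S2: 0.48 × 0.16 × 0.0775 = 0.005952
  Supplier S1: 0.22 × 0.1025 × 0.03 = 0.0006765
  Supplier S3: 0.11 × 0.09 × 0.172 = 0.0017028
  Supplier S5: 0.19 × 0.154 × 0.25 = 0.007315
Total = 0.0156463.
Largest term belongs to Supplier S5, so Supplier S5 is most probable.

Supplier S5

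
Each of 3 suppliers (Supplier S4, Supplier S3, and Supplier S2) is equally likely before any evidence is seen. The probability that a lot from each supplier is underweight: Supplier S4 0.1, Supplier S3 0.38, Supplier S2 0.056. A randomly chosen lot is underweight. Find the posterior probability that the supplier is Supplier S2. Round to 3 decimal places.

With a uniform prior (1/3 each), posterior ∝ likelihood:
  Supplier S4: 0.1
  Supplier S3: 0.38
  Supplier S2: 0.056
Total = 0.536.
P(Supplier S2 | evidence) = 0.056 / 0.536 ≈ 0.104.

0.104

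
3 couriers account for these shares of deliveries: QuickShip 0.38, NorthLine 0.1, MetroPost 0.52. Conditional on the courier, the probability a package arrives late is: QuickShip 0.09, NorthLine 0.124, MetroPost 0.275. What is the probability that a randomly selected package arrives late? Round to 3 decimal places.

Prior × likelihood for each hypothesis:
  QuickShip: 0.38 × 0.09 = 0.0342
  NorthLine: 0.1 × 0.124 = 0.0124
  MetroPost: 0.52 × 0.275 = 0.143
P(late) = 0.0342 + 0.0124 + 0.143 = 0.1896 → 0.190.

0.190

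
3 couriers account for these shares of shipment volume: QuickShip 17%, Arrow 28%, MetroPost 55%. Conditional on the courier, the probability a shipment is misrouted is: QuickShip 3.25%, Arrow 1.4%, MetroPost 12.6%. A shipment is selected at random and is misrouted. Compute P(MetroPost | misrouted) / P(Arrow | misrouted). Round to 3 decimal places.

17.679

Prior × likelihood for each hypothesis:
  QuickShip: 0.17 × 0.0325 = 0.005525
  Arrow: 0.28 × 0.014 = 0.00392
  MetroPost: 0.55 × 0.126 = 0.0693
Normalizing constant = 0.078745.
The ratio is 0.0693 / 0.00392 (the normalizer cancels) = 17.679.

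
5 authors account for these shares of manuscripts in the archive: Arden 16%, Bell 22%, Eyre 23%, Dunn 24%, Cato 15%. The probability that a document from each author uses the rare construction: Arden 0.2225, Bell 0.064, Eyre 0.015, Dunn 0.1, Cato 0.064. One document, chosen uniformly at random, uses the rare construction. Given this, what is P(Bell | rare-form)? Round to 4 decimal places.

Compute prior × likelihood for every hypothesis:
  Arden: 0.16 × 0.2225 = 0.0356
  Bell: 0.22 × 0.064 = 0.01408
  Eyre: 0.23 × 0.015 = 0.00345
  Dunn: 0.24 × 0.1 = 0.024
  Cato: 0.15 × 0.064 = 0.0096
Total = 0.08673.
P(Bell | evidence) = 0.01408 / 0.08673 ≈ 0.1623.

0.1623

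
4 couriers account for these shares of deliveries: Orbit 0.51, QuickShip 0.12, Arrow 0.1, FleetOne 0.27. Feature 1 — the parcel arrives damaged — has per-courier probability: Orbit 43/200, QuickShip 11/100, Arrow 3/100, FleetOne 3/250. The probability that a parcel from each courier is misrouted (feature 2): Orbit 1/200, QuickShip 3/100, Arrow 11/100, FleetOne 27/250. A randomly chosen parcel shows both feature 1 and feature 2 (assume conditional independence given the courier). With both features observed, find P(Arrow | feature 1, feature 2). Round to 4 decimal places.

Prior × likelihood for each hypothesis:
  Orbit: 0.51 × 0.215 × 0.005 = 0.00054825
  QuickShip: 0.12 × 0.11 × 0.03 = 0.000396
  Arrow: 0.1 × 0.03 × 0.11 = 0.00033
  FleetOne: 0.27 × 0.012 × 0.108 = 0.00034992
Normalizing constant = 0.00162417.
P(Arrow | evidence) = 0.00033 / 0.00162417 ≈ 0.2032.

0.2032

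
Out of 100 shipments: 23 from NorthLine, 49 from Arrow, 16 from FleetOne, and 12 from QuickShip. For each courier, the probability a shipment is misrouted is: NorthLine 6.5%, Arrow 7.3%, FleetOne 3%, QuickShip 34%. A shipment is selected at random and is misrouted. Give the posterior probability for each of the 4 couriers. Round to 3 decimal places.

Unnormalized posteriors (prior × likelihood):
  NorthLine: 0.23 × 0.065 = 0.01495
  Arrow: 0.49 × 0.073 = 0.03577
  FleetOne: 0.16 × 0.03 = 0.0048
  QuickShip: 0.12 × 0.34 = 0.0408
Total = 0.09632.
P(NorthLine | misrouted) = 0.01495/0.09632 ≈ 0.155
P(Arrow | misrouted) = 0.03577/0.09632 ≈ 0.371
P(FleetOne | misrouted) = 0.0048/0.09632 ≈ 0.050
P(QuickShip | misrouted) = 0.0408/0.09632 ≈ 0.424
(Check: 0.155+0.371+0.050+0.424 = 1.000.)

NorthLine 0.155, Arrow 0.371, FleetOne 0.050, QuickShip 0.424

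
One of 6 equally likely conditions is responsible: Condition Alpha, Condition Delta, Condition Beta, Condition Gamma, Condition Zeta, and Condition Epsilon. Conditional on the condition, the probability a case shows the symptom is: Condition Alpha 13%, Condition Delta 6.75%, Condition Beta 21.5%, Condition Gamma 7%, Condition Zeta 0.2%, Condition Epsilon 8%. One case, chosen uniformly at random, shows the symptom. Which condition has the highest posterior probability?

With a uniform prior (1/6 each), posterior ∝ likelihood:
  Condition Alpha: 0.13
  Condition Delta: 0.0675
  Condition Beta: 0.215
  Condition Gamma: 0.07
  Condition Zeta: 0.002
  Condition Epsilon: 0.08
Sum = 0.5645.
Largest term belongs to Condition Beta, so Condition Beta is most probable.

Condition Beta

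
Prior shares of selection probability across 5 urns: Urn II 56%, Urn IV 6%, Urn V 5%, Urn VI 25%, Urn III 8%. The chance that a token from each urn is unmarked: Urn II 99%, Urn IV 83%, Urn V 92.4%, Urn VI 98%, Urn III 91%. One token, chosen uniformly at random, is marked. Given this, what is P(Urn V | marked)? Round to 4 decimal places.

0.1195

Taking complements, P(marked | each) = Urn II 0.01, Urn IV 0.17, Urn V 0.076, Urn VI 0.02, Urn III 0.09.
By Bayes' rule, posterior ∝ prior × likelihood:
  Urn II: 0.56 × 0.01 = 0.0056
  Urn IV: 0.06 × 0.17 = 0.0102
  Urn V: 0.05 × 0.076 = 0.0038
  Urn VI: 0.25 × 0.02 = 0.005
  Urn III: 0.08 × 0.09 = 0.0072
Sum = 0.0318.
P(Urn V | evidence) = 0.0038 / 0.0318 ≈ 0.1195.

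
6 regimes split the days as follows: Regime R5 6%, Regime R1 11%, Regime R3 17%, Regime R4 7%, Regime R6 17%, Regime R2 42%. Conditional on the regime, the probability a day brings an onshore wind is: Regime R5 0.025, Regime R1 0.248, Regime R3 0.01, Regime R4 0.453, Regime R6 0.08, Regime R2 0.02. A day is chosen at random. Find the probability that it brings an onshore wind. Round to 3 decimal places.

0.084

Unnormalized posteriors (prior × likelihood):
  Regime R5: 0.06 × 0.025 = 0.0015
  Regime R1: 0.11 × 0.248 = 0.02728
  Regime R3: 0.17 × 0.01 = 0.0017
  Regime R4: 0.07 × 0.453 = 0.03171
  Regime R6: 0.17 × 0.08 = 0.0136
  Regime R2: 0.42 × 0.02 = 0.0084
P(onshore) = 0.0015 + 0.02728 + 0.0017 + 0.03171 + 0.0136 + 0.0084 = 0.08419 → 0.084.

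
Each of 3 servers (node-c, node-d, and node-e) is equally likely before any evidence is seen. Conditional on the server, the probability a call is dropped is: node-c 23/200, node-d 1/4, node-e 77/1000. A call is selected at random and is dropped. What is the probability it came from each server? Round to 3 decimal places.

node-c 0.260, node-d 0.566, node-e 0.174

Since the prior is uniform, the posterior is proportional to the likelihood:
  node-c: 0.115
  node-d: 0.25
  node-e: 0.077
Normalizing constant = 0.442.
P(node-c | dropped) = 0.115/0.442 ≈ 0.260
P(node-d | dropped) = 0.25/0.442 ≈ 0.566
P(node-e | dropped) = 0.077/0.442 ≈ 0.174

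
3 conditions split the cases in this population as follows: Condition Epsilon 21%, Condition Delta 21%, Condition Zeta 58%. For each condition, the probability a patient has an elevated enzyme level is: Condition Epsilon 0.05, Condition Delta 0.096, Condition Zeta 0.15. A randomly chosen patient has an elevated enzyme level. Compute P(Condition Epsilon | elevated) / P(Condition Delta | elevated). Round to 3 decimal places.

Unnormalized posteriors (prior × likelihood):
  Condition Epsilon: 0.21 × 0.05 = 0.0105
  Condition Delta: 0.21 × 0.096 = 0.02016
  Condition Zeta: 0.58 × 0.15 = 0.087
Normalizing constant = 0.11766.
The ratio is 0.0105 / 0.02016 (the normalizer cancels) = 0.521.

0.521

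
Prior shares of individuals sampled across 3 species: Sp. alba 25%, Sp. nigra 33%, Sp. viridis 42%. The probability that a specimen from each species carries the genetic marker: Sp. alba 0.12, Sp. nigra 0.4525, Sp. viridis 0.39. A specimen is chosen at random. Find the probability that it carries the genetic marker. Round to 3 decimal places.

0.343

Compute prior × likelihood for every hypothesis:
  Sp. alba: 0.25 × 0.12 = 0.03
  Sp. nigra: 0.33 × 0.4525 = 0.149325
  Sp. viridis: 0.42 × 0.39 = 0.1638
P(marker) = 0.03 + 0.149325 + 0.1638 = 0.343125 → 0.343.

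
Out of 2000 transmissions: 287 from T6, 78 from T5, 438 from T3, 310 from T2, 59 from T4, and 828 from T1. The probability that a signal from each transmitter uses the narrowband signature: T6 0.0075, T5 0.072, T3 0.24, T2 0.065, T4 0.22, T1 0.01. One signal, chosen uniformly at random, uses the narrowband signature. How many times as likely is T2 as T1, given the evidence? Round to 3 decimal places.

2.434

By Bayes' rule, posterior ∝ prior × likelihood:
  T6: 0.1435 × 0.0075 = 0.00107625
  T5: 0.039 × 0.072 = 0.002808
  T3: 0.219 × 0.24 = 0.05256
  T2: 0.155 × 0.065 = 0.010075
  T4: 0.0295 × 0.22 = 0.00649
  T1: 0.414 × 0.01 = 0.00414
Total = 0.07714925.
The ratio is 0.010075 / 0.00414 (the normalizer cancels) = 2.434.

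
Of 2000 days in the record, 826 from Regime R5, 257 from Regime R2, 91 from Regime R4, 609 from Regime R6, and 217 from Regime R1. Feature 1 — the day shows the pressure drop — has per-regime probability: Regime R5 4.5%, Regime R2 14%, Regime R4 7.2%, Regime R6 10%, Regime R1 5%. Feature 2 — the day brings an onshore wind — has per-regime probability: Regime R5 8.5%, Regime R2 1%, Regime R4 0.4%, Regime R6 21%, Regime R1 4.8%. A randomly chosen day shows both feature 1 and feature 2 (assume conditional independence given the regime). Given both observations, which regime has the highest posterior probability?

Regime R6

By Bayes' rule, posterior ∝ prior × likelihood:
  Regime R5: 0.413 × 0.045 × 0.085 = 0.001579725
  Regime R2: 0.1285 × 0.14 × 0.01 = 0.0001799
  Regime R4: 0.0455 × 0.072 × 0.004 = 0.000013104
  Regime R6: 0.3045 × 0.1 × 0.21 = 0.0063945
  Regime R1: 0.1085 × 0.05 × 0.048 = 0.0002604
Sum = 0.008427629.
Largest term belongs to Regime R6, so Regime R6 is most probable.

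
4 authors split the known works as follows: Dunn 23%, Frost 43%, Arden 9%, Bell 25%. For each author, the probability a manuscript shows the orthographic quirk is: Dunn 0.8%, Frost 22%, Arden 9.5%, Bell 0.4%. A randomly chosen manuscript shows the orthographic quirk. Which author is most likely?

Frost

By Bayes' rule, posterior ∝ prior × likelihood:
  Dunn: 0.23 × 0.008 = 0.00184
  Frost: 0.43 × 0.22 = 0.0946
  Arden: 0.09 × 0.095 = 0.00855
  Bell: 0.25 × 0.004 = 0.001
Normalizing constant = 0.10599.
Largest term belongs to Frost, so Frost is most probable.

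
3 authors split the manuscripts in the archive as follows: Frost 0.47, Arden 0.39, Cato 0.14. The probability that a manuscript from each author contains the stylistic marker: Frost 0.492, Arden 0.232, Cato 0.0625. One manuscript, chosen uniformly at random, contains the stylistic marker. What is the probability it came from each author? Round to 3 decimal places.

Frost 0.700, Arden 0.274, Cato 0.026

Compute prior × likelihood for every hypothesis:
  Frost: 0.47 × 0.492 = 0.23124
  Arden: 0.39 × 0.232 = 0.09048
  Cato: 0.14 × 0.0625 = 0.00875
Total = 0.33047.
P(Frost | marker) = 0.23124/0.33047 ≈ 0.700
P(Arden | marker) = 0.09048/0.33047 ≈ 0.274
P(Cato | marker) = 0.00875/0.33047 ≈ 0.026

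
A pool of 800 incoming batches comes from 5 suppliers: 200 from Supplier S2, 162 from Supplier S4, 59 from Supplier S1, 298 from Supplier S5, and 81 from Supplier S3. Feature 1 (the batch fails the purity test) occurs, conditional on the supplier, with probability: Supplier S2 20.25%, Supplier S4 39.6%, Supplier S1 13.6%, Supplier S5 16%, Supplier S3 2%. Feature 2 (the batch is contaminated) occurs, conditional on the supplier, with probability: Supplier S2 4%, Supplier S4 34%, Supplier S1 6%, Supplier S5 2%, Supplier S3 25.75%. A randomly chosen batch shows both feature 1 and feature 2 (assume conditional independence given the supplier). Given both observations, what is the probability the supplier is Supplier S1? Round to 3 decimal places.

0.019

Unnormalized posteriors (prior × likelihood):
  Supplier S2: 0.25 × 0.2025 × 0.04 = 0.002025
  Supplier S4: 0.2025 × 0.396 × 0.34 = 0.0272646
  Supplier S1: 0.07375 × 0.136 × 0.06 = 0.0006018
  Supplier S5: 0.3725 × 0.16 × 0.02 = 0.001192
  Supplier S3: 0.10125 × 0.02 × 0.2575 = 0.0005214375
Sum = 0.0316048375.
P(Supplier S1 | evidence) = 0.0006018 / 0.0316048375 ≈ 0.019.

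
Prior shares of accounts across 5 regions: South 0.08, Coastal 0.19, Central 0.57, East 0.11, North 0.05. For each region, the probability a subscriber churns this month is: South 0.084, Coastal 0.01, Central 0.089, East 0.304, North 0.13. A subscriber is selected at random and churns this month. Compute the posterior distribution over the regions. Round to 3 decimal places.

South 0.068, Coastal 0.019, Central 0.511, East 0.337, North 0.065

Unnormalized posteriors (prior × likelihood):
  South: 0.08 × 0.084 = 0.00672
  Coastal: 0.19 × 0.01 = 0.0019
  Central: 0.57 × 0.089 = 0.05073
  East: 0.11 × 0.304 = 0.03344
  North: 0.05 × 0.13 = 0.0065
Total = 0.09929.
P(South | churn) = 0.00672/0.09929 ≈ 0.068
P(Coastal | churn) = 0.0019/0.09929 ≈ 0.019
P(Central | churn) = 0.05073/0.09929 ≈ 0.511
P(East | churn) = 0.03344/0.09929 ≈ 0.337
P(North | churn) = 0.0065/0.09929 ≈ 0.065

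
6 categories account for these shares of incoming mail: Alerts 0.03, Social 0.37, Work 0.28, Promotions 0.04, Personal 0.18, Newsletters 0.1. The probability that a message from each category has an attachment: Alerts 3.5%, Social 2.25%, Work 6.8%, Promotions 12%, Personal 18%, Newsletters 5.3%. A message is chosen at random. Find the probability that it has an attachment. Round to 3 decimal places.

0.071

Unnormalized posteriors (prior × likelihood):
  Alerts: 0.03 × 0.035 = 0.00105
  Social: 0.37 × 0.0225 = 0.008325
  Work: 0.28 × 0.068 = 0.01904
  Promotions: 0.04 × 0.12 = 0.0048
  Personal: 0.18 × 0.18 = 0.0324
  Newsletters: 0.1 × 0.053 = 0.0053
P(attachment) = 0.00105 + 0.008325 + 0.01904 + 0.0048 + 0.0324 + 0.0053 = 0.070915 → 0.071.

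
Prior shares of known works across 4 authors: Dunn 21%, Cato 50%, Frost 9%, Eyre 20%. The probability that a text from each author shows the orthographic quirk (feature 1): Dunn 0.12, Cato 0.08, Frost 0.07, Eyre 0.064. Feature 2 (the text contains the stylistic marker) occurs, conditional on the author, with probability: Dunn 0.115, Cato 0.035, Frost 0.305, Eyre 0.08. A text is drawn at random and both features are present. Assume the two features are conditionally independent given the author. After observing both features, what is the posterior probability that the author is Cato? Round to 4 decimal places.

0.1933

By Bayes' rule, posterior ∝ prior × likelihood:
  Dunn: 0.21 × 0.12 × 0.115 = 0.002898
  Cato: 0.5 × 0.08 × 0.035 = 0.0014
  Frost: 0.09 × 0.07 × 0.305 = 0.0019215
  Eyre: 0.2 × 0.064 × 0.08 = 0.001024
Normalizing constant = 0.0072435.
P(Cato | evidence) = 0.0014 / 0.0072435 ≈ 0.1933.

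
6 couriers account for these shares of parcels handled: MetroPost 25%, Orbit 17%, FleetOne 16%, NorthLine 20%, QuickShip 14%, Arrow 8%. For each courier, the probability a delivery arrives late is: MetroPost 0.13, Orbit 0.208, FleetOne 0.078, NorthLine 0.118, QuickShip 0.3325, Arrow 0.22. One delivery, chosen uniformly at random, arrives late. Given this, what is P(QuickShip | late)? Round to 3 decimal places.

By Bayes' rule, posterior ∝ prior × likelihood:
  MetroPost: 0.25 × 0.13 = 0.0325
  Orbit: 0.17 × 0.208 = 0.03536
  FleetOne: 0.16 × 0.078 = 0.01248
  NorthLine: 0.2 × 0.118 = 0.0236
  QuickShip: 0.14 × 0.3325 = 0.04655
  Arrow: 0.08 × 0.22 = 0.0176
Normalizing constant = 0.16809.
P(QuickShip | evidence) = 0.04655 / 0.16809 ≈ 0.277.

0.277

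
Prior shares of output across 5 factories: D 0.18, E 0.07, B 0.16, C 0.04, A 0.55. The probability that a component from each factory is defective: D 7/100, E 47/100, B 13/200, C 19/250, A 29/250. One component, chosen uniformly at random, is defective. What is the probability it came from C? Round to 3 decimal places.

Prior × likelihood for each hypothesis:
  D: 0.18 × 0.07 = 0.0126
  E: 0.07 × 0.47 = 0.0329
  B: 0.16 × 0.065 = 0.0104
  C: 0.04 × 0.076 = 0.00304
  A: 0.55 × 0.116 = 0.0638
Total = 0.12274.
P(C | evidence) = 0.00304 / 0.12274 ≈ 0.025.

0.025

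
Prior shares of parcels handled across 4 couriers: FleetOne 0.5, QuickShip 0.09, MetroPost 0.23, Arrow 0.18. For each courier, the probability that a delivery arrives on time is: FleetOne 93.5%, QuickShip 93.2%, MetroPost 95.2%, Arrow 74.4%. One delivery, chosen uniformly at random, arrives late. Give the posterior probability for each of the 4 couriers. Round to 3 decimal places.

FleetOne 0.339, QuickShip 0.064, MetroPost 0.115, Arrow 0.481

Taking complements, P(late | each) = FleetOne 0.065, QuickShip 0.068, MetroPost 0.048, Arrow 0.256.
Unnormalized posteriors (prior × likelihood):
  FleetOne: 0.5 × 0.065 = 0.0325
  QuickShip: 0.09 × 0.068 = 0.00612
  MetroPost: 0.23 × 0.048 = 0.01104
  Arrow: 0.18 × 0.256 = 0.04608
Total = 0.09574.
P(FleetOne | late) = 0.0325/0.09574 ≈ 0.339
P(QuickShip | late) = 0.00612/0.09574 ≈ 0.064
P(MetroPost | late) = 0.01104/0.09574 ≈ 0.115
P(Arrow | late) = 0.04608/0.09574 ≈ 0.481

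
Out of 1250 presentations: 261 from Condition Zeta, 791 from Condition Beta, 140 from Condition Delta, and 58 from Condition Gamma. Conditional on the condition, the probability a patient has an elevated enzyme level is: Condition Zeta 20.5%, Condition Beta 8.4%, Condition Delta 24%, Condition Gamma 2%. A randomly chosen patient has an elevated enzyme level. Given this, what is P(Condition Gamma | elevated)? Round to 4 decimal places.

0.0075

Prior × likelihood for each hypothesis:
  Condition Zeta: 0.2088 × 0.205 = 0.042804
  Condition Beta: 0.6328 × 0.084 = 0.0531552
  Condition Delta: 0.112 × 0.24 = 0.02688
  Condition Gamma: 0.0464 × 0.02 = 0.000928
Sum = 0.1237672.
P(Condition Gamma | evidence) = 0.000928 / 0.1237672 ≈ 0.0075.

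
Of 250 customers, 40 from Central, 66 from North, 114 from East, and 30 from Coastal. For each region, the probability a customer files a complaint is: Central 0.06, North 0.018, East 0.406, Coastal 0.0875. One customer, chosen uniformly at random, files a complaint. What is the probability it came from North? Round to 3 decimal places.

0.023

By Bayes' rule, posterior ∝ prior × likelihood:
  Central: 0.16 × 0.06 = 0.0096
  North: 0.264 × 0.018 = 0.004752
  East: 0.456 × 0.406 = 0.185136
  Coastal: 0.12 × 0.0875 = 0.0105
Normalizing constant = 0.209988.
P(North | evidence) = 0.004752 / 0.209988 ≈ 0.023.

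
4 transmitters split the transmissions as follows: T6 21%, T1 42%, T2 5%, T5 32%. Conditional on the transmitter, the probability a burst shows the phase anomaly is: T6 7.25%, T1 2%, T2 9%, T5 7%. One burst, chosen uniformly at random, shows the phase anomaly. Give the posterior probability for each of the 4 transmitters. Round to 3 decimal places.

Prior × likelihood for each hypothesis:
  T6: 0.21 × 0.0725 = 0.015225
  T1: 0.42 × 0.02 = 0.0084
  T2: 0.05 × 0.09 = 0.0045
  T5: 0.32 × 0.07 = 0.0224
Normalizing constant = 0.050525.
P(T6 | anomaly) = 0.015225/0.050525 ≈ 0.301
P(T1 | anomaly) = 0.0084/0.050525 ≈ 0.166
P(T2 | anomaly) = 0.0045/0.050525 ≈ 0.089
P(T5 | anomaly) = 0.0224/0.050525 ≈ 0.443
(Check: 0.301+0.166+0.089+0.443 = 0.999.)

T6 0.301, T1 0.166, T2 0.089, T5 0.443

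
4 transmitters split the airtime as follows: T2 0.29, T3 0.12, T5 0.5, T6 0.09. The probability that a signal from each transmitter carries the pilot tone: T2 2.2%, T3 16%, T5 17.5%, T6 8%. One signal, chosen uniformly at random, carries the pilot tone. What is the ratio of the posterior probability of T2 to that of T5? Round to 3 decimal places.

Prior × likelihood for each hypothesis:
  T2: 0.29 × 0.022 = 0.00638
  T3: 0.12 × 0.16 = 0.0192
  T5: 0.5 × 0.175 = 0.0875
  T6: 0.09 × 0.08 = 0.0072
Sum = 0.12028.
The ratio is 0.00638 / 0.0875 (the normalizer cancels) = 0.073.

0.073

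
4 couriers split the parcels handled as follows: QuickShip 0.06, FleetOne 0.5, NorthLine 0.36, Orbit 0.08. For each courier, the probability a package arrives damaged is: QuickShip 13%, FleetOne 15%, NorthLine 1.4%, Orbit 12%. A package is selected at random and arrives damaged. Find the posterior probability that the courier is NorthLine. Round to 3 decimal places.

0.052

Unnormalized posteriors (prior × likelihood):
  QuickShip: 0.06 × 0.13 = 0.0078
  FleetOne: 0.5 × 0.15 = 0.075
  NorthLine: 0.36 × 0.014 = 0.00504
  Orbit: 0.08 × 0.12 = 0.0096
Sum = 0.09744.
P(NorthLine | evidence) = 0.00504 / 0.09744 ≈ 0.052.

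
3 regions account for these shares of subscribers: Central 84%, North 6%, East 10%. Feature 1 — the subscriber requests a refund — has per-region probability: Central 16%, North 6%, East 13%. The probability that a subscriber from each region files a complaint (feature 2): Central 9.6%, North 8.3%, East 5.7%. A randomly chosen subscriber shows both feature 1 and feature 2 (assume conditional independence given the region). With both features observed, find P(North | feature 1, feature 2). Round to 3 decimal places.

By Bayes' rule, posterior ∝ prior × likelihood:
  Central: 0.84 × 0.16 × 0.096 = 0.0129024
  North: 0.06 × 0.06 × 0.083 = 0.0002988
  East: 0.1 × 0.13 × 0.057 = 0.000741
Total = 0.0139422.
P(North | evidence) = 0.0002988 / 0.0139422 ≈ 0.021.

0.021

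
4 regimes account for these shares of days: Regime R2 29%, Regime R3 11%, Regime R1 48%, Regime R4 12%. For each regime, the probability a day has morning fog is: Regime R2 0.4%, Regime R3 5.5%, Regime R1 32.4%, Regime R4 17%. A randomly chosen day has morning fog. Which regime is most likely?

Prior × likelihood for each hypothesis:
  Regime R2: 0.29 × 0.004 = 0.00116
  Regime R3: 0.11 × 0.055 = 0.00605
  Regime R1: 0.48 × 0.324 = 0.15552
  Regime R4: 0.12 × 0.17 = 0.0204
Sum = 0.18313.
Largest term belongs to Regime R1, so Regime R1 is most probable.

Regime R1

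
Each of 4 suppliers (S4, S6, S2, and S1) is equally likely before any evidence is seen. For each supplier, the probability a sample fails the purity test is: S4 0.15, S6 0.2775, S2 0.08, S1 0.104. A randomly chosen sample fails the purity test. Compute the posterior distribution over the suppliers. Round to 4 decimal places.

S4 0.2453, S6 0.4538, S2 0.1308, S1 0.1701

With a uniform prior (1/4 each), posterior ∝ likelihood:
  S4: 0.15
  S6: 0.2775
  S2: 0.08
  S1: 0.104
Total = 0.6115.
P(S4 | off-spec) = 0.15/0.6115 ≈ 0.2453
P(S6 | off-spec) = 0.2775/0.6115 ≈ 0.4538
P(S2 | off-spec) = 0.08/0.6115 ≈ 0.1308
P(S1 | off-spec) = 0.104/0.6115 ≈ 0.1701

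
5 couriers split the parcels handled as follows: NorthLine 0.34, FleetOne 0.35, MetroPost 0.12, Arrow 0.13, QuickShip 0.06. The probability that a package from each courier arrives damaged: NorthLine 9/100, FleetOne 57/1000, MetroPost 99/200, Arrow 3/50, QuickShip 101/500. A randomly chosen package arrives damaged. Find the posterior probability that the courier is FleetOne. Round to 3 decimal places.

0.154

Prior × likelihood for each hypothesis:
  NorthLine: 0.34 × 0.09 = 0.0306
  FleetOne: 0.35 × 0.057 = 0.01995
  MetroPost: 0.12 × 0.495 = 0.0594
  Arrow: 0.13 × 0.06 = 0.0078
  QuickShip: 0.06 × 0.202 = 0.01212
Sum = 0.12987.
P(FleetOne | evidence) = 0.01995 / 0.12987 ≈ 0.154.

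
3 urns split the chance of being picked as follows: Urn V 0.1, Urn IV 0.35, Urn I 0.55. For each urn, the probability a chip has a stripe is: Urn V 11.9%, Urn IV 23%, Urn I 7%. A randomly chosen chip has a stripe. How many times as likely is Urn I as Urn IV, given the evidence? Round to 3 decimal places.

0.478

By Bayes' rule, posterior ∝ prior × likelihood:
  Urn V: 0.1 × 0.119 = 0.0119
  Urn IV: 0.35 × 0.23 = 0.0805
  Urn I: 0.55 × 0.07 = 0.0385
Total = 0.1309.
The ratio is 0.0385 / 0.0805 (the normalizer cancels) = 0.478.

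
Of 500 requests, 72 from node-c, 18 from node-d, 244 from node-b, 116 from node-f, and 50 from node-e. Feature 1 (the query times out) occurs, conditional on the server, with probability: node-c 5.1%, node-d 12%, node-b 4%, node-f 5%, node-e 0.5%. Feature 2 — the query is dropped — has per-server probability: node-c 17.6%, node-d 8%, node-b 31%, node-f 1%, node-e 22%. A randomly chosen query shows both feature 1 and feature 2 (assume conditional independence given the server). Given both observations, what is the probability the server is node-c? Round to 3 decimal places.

0.163

Prior × likelihood for each hypothesis:
  node-c: 0.144 × 0.051 × 0.176 = 0.001292544
  node-d: 0.036 × 0.12 × 0.08 = 0.0003456
  node-b: 0.488 × 0.04 × 0.31 = 0.0060512
  node-f: 0.232 × 0.05 × 0.01 = 0.000116
  node-e: 0.1 × 0.005 × 0.22 = 0.00011
Normalizing constant = 0.007915344.
P(node-c | evidence) = 0.001292544 / 0.007915344 ≈ 0.163.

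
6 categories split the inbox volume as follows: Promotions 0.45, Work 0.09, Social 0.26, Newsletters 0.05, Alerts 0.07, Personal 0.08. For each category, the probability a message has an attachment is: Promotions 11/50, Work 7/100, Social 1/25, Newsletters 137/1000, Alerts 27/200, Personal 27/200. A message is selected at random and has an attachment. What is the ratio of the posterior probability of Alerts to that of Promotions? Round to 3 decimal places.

Prior × likelihood for each hypothesis:
  Promotions: 0.45 × 0.22 = 0.099
  Work: 0.09 × 0.07 = 0.0063
  Social: 0.26 × 0.04 = 0.0104
  Newsletters: 0.05 × 0.137 = 0.00685
  Alerts: 0.07 × 0.135 = 0.00945
  Personal: 0.08 × 0.135 = 0.0108
Sum = 0.1428.
The ratio is 0.00945 / 0.099 (the normalizer cancels) = 0.095.

0.095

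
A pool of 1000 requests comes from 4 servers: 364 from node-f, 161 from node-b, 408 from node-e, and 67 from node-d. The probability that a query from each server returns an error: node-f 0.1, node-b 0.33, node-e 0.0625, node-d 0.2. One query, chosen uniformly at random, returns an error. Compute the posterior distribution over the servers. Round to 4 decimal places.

Prior × likelihood for each hypothesis:
  node-f: 0.364 × 0.1 = 0.0364
  node-b: 0.161 × 0.33 = 0.05313
  node-e: 0.408 × 0.0625 = 0.0255
  node-d: 0.067 × 0.2 = 0.0134
Total = 0.12843.
P(node-f | error) = 0.0364/0.12843 ≈ 0.2834
P(node-b | error) = 0.05313/0.12843 ≈ 0.4137
P(node-e | error) = 0.0255/0.12843 ≈ 0.1986
P(node-d | error) = 0.0134/0.12843 ≈ 0.1043
(Check: 0.2834+0.4137+0.1986+0.1043 = 1.0000.)

node-f 0.2834, node-b 0.4137, node-e 0.1986, node-d 0.1043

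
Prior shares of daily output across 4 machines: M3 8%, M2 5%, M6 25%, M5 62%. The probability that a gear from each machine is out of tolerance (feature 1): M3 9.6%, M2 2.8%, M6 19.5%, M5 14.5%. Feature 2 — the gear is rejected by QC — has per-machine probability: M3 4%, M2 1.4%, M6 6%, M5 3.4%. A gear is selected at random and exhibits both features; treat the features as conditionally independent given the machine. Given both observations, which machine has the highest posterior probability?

M5

Unnormalized posteriors (prior × likelihood):
  M3: 0.08 × 0.096 × 0.04 = 0.0003072
  M2: 0.05 × 0.028 × 0.014 = 0.0000196
  M6: 0.25 × 0.195 × 0.06 = 0.002925
  M5: 0.62 × 0.145 × 0.034 = 0.0030566
Total = 0.0063084.
Largest term belongs to M5, so M5 is most probable.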